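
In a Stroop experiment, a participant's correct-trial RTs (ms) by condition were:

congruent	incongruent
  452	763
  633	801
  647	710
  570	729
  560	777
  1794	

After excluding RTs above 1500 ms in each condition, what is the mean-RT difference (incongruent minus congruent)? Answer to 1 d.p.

183.6 ms

congruent: exclude 1794
M(congruent) = 2862/5 = 572.400
M(incongruent) = 3780/5 = 756.000
Difference = 756.000 − 572.400 = 183.600 ms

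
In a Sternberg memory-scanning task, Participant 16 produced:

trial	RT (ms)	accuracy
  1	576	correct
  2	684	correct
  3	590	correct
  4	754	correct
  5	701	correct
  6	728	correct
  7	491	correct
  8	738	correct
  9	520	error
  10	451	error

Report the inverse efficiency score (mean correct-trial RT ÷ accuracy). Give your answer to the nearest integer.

822 ms

Correct trials (n=8): 576, 684, 590, 754, 701, 728, 491, 738
Mean correct RT = 5262/8 = 657.7500 ms
Proportion correct = 8/10
IES = 657.7500 / (8/10) = 822.188 ms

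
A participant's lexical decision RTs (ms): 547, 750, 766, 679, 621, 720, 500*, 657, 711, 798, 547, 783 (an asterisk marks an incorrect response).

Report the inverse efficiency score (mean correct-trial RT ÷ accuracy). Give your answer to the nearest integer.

752 ms

Correct trials (n=11): 547, 750, 766, 679, 621, 720, 657, 711, 798, 547, 783
Mean correct RT = 7579/11 = 689.0000 ms
Proportion correct = 11/12
IES = 689.0000 / (11/12) = 751.636 ms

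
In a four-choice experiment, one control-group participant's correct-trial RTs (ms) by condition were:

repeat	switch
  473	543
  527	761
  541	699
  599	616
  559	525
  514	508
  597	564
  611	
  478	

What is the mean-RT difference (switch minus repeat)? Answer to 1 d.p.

58.0 ms

M(repeat) = 4899/9 = 544.333
M(switch) = 4216/7 = 602.286
Difference = 602.286 − 544.333 = 57.952 ms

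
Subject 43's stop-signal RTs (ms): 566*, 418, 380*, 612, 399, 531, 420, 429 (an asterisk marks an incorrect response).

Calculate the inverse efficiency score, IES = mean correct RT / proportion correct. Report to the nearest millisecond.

Correct trials (n=6): 418, 612, 399, 531, 420, 429
Mean correct RT = 2809/6 = 468.1667 ms
Proportion correct = 6/8
IES = 468.1667 / (6/8) = 624.222 ms

624 ms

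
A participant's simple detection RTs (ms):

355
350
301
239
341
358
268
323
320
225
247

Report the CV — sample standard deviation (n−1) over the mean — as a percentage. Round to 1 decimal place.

n = 11, Σ = 3327, M = 302.4545
Σ(x−M)² = 24612.727; s = √(24612.727/10) = 49.6112
CV = 49.6112 / 302.4545 = 0.16403 = 16.403%

16.4%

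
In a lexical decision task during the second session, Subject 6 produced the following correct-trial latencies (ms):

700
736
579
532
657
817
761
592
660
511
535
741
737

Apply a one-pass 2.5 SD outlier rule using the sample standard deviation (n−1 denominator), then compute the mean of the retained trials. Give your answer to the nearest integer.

n = 13, ΣRT = 8558, M = 658.308
Σ(x−M)² = 120082.77; s = √(120082.77/12) = 100.034
Cutoffs: 658.308 ± 2.5·100.034 → [408.2, 908.4]
No RTs fall outside the cutoffs; all 13 retained. Mean = 8558/13 = 658.308

658 ms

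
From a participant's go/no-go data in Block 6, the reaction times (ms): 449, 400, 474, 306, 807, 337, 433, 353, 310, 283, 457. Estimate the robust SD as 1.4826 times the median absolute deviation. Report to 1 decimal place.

Sorted: 283, 306, 310, 337, 353, 400, 433, 449, 457, 474, 807 → median = 400
|x − 400| sorted: 0, 33, 47, 49, 57, 63, 74, 90, 94, 117, 407 → MAD = 63
Robust SD ≈ 1.4826 × 63 = 93.404

93.4 ms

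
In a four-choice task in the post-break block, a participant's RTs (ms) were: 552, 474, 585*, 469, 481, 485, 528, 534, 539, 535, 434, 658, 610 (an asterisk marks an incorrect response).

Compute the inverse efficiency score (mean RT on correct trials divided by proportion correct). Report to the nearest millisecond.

Correct trials (n=12): 552, 474, 469, 481, 485, 528, 534, 539, 535, 434, 658, 610
Mean correct RT = 6299/12 = 524.9167 ms
Proportion correct = 12/13
IES = 524.9167 / (12/13) = 568.660 ms

569 ms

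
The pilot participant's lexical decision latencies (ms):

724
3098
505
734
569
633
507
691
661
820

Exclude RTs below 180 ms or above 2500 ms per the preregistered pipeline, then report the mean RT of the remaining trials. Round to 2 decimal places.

649.33 ms

Excluded: 3098
Retained (n=9): Σ = 5844
Mean = 5844/9 = 649.3333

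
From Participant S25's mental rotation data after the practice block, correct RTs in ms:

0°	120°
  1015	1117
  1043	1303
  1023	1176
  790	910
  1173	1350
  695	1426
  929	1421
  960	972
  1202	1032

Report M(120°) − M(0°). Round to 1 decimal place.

208.6 ms

M(0°) = 8830/9 = 981.111
M(120°) = 10707/9 = 1189.667
Difference = 1189.667 − 981.111 = 208.556 ms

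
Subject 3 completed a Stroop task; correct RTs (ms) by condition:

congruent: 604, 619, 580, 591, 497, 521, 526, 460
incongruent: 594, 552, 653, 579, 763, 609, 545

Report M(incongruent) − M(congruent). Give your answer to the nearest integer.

64 ms

M(congruent) = 4398/8 = 549.750
M(incongruent) = 4295/7 = 613.571
Difference = 613.571 − 549.750 = 63.821 ms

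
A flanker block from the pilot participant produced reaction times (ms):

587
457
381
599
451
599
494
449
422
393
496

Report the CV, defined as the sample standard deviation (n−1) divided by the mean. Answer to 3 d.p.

n = 11, Σ = 5328, M = 484.3636
Σ(x−M)² = 63078.545; s = √(63078.545/10) = 79.4220
CV = 79.4220 / 484.3636 = 0.16397

0.164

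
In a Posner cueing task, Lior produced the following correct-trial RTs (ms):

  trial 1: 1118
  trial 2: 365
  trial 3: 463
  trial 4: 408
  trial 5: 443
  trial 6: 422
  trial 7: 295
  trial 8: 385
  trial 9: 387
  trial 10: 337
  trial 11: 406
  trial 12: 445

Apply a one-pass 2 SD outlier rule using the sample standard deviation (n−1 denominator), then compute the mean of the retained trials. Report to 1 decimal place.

n = 12, ΣRT = 5474, M = 456.167
Σ(x−M)² = 502707.67; s = √(502707.67/11) = 213.777
Cutoffs: 456.167 ± 2·213.777 → [28.6, 883.7]
Outside: 1118 → excluded.
Retained (n=11): Σ = 4356, mean = 4356/11 = 396.000

396.0 ms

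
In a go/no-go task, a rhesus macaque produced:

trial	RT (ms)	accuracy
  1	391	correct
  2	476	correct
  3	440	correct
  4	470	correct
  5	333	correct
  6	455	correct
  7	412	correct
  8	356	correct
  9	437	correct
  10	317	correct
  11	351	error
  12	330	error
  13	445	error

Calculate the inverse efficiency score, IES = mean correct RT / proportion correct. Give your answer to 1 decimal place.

Correct trials (n=10): 391, 476, 440, 470, 333, 455, 412, 356, 437, 317
Mean correct RT = 4087/10 = 408.7000 ms
Proportion correct = 10/13
IES = 408.7000 / (10/13) = 531.310 ms

531.3 ms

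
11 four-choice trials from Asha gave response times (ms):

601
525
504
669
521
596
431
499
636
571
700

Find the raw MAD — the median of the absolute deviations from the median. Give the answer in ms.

65 ms

Sorted: 431, 499, 504, 521, 525, 571, 596, 601, 636, 669, 700 → median = 571
|x − 571|: 30, 46, 67, 98, 50, 25, 140, 72, 65, 0, 129
Sorted deviations: 0, 25, 30, 46, 50, 65, 67, 72, 98, 129, 140 → MAD = 65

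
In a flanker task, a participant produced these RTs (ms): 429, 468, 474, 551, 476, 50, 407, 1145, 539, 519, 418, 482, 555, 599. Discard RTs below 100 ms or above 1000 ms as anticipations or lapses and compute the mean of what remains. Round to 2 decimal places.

Excluded: 50, 1145
Retained (n=12): Σ = 5917
Mean = 5917/12 = 493.0833

493.08 ms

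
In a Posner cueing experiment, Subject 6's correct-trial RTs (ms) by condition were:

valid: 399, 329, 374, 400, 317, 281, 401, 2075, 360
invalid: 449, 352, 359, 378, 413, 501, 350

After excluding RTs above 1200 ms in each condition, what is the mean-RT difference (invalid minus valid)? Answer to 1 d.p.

valid: exclude 2075
M(valid) = 2861/8 = 357.625
M(invalid) = 2802/7 = 400.286
Difference = 400.286 − 357.625 = 42.661 ms

42.7 ms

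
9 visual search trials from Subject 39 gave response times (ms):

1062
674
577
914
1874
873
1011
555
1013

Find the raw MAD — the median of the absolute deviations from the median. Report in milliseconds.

148 ms

Sorted: 555, 577, 674, 873, 914, 1011, 1013, 1062, 1874 → median = 914
|x − 914|: 148, 240, 337, 0, 960, 41, 97, 359, 99
Sorted deviations: 0, 41, 97, 99, 148, 240, 337, 359, 960 → MAD = 148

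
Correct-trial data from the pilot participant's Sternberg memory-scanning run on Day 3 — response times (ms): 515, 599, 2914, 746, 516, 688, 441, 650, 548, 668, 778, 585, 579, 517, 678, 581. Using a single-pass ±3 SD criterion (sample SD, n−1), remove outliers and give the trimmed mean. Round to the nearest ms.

606 ms

n = 16, ΣRT = 12003, M = 750.188
Σ(x−M)² = 5117830.44; s = √(5117830.44/15) = 584.114
Cutoffs: 750.188 ± 3·584.114 → [-1002.2, 2502.5]
Outside: 2914 → excluded.
Retained (n=15): Σ = 9089, mean = 9089/15 = 605.933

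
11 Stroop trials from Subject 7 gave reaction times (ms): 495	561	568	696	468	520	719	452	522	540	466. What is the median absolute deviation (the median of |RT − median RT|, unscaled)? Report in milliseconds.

Sorted: 452, 466, 468, 495, 520, 522, 540, 561, 568, 696, 719 → median = 522
|x − 522|: 27, 39, 46, 174, 54, 2, 197, 70, 0, 18, 56
Sorted deviations: 0, 2, 18, 27, 39, 46, 54, 56, 70, 174, 197 → MAD = 46

46 ms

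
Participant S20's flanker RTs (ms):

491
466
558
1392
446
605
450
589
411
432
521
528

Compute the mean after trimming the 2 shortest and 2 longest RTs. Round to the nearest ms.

506 ms

Sorted: 411, 432, 446, 450, 466, 491, 521, 528, 558, 589, 605, 1392
Drop lowest 2 (411, 432) and highest 2 (605, 1392)
Remaining (n=8): Σ = 4049, mean = 4049/8 = 506.125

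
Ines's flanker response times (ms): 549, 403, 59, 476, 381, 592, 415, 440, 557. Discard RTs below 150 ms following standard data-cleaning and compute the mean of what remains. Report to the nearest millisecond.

Excluded: 59
Retained (n=8): Σ = 3813
Mean = 3813/8 = 476.6250

477 ms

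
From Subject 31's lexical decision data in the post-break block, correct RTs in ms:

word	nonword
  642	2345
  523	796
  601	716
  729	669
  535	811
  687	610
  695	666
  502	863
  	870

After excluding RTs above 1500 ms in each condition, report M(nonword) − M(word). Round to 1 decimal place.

nonword: exclude 2345
M(word) = 4914/8 = 614.250
M(nonword) = 6001/8 = 750.125
Difference = 750.125 − 614.250 = 135.875 ms

135.9 ms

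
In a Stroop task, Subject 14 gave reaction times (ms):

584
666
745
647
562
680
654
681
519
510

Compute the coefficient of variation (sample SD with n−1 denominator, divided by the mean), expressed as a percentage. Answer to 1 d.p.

12.4%

n = 10, Σ = 6248, M = 624.8000
Σ(x−M)² = 53677.600; s = √(53677.600/9) = 77.2281
CV = 77.2281 / 624.8000 = 0.12360 = 12.360%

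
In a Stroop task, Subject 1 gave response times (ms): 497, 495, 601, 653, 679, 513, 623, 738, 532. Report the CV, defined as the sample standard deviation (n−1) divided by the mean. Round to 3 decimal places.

0.149

n = 9, Σ = 5331, M = 592.3333
Σ(x−M)² = 61922.000; s = √(61922.000/8) = 87.9787
CV = 87.9787 / 592.3333 = 0.14853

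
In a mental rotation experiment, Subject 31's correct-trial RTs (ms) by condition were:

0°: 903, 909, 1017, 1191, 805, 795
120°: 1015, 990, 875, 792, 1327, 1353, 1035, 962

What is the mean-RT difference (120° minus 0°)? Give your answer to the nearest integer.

M(0°) = 5620/6 = 936.667
M(120°) = 8349/8 = 1043.625
Difference = 1043.625 − 936.667 = 106.958 ms

107 ms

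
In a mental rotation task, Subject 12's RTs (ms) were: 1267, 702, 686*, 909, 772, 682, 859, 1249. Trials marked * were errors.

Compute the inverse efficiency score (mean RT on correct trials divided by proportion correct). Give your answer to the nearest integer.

Correct trials (n=7): 1267, 702, 909, 772, 682, 859, 1249
Mean correct RT = 6440/7 = 920.0000 ms
Proportion correct = 7/8
IES = 920.0000 / (7/8) = 1051.429 ms

1051 ms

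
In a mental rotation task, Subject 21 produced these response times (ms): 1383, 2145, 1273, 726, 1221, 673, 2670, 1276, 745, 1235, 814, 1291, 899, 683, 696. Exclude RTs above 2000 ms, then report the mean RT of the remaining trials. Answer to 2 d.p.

Excluded: 2145, 2670
Retained (n=13): Σ = 12915
Mean = 12915/13 = 993.4615

993.46 ms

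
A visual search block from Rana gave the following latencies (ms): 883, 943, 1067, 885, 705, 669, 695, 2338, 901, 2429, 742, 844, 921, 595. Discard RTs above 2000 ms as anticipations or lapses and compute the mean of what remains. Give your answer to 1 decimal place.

820.8 ms

Excluded: 2338, 2429
Retained (n=12): Σ = 9850
Mean = 9850/12 = 820.8333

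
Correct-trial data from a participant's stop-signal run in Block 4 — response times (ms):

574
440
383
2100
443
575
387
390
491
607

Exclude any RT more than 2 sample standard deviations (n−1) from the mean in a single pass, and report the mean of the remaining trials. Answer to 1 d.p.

476.7 ms

n = 10, ΣRT = 6390, M = 639.000
Σ(x−M)² = 2434828.00; s = √(2434828.00/9) = 520.131
Cutoffs: 639.000 ± 2·520.131 → [-401.3, 1679.3]
Outside: 2100 → excluded.
Retained (n=9): Σ = 4290, mean = 4290/9 = 476.667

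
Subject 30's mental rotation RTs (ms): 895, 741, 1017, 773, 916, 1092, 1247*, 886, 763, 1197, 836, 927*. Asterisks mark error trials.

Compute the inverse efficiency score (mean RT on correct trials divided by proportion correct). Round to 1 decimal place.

1093.9 ms

Correct trials (n=10): 895, 741, 1017, 773, 916, 1092, 886, 763, 1197, 836
Mean correct RT = 9116/10 = 911.6000 ms
Proportion correct = 10/12
IES = 911.6000 / (10/12) = 1093.920 ms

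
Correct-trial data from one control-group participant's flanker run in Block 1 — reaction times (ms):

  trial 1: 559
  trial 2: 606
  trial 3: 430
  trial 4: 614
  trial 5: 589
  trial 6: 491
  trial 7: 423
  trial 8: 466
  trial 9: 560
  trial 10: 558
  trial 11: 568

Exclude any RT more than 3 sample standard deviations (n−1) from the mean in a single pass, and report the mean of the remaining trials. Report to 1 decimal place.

533.1 ms

n = 11, ΣRT = 5864, M = 533.091
Σ(x−M)² = 47242.91; s = √(47242.91/10) = 68.733
Cutoffs: 533.091 ± 3·68.733 → [326.9, 739.3]
No RTs fall outside the cutoffs; all 11 retained. Mean = 5864/11 = 533.091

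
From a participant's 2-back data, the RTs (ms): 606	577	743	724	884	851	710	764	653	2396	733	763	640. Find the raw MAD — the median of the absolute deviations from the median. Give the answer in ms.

80 ms

Sorted: 577, 606, 640, 653, 710, 724, 733, 743, 763, 764, 851, 884, 2396 → median = 733
|x − 733|: 127, 156, 10, 9, 151, 118, 23, 31, 80, 1663, 0, 30, 93
Sorted deviations: 0, 9, 10, 23, 30, 31, 80, 93, 118, 127, 151, 156, 1663 → MAD = 80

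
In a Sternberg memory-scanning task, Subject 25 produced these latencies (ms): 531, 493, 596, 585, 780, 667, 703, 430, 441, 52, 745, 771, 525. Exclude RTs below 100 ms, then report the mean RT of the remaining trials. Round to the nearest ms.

Excluded: 52
Retained (n=12): Σ = 7267
Mean = 7267/12 = 605.5833

606 ms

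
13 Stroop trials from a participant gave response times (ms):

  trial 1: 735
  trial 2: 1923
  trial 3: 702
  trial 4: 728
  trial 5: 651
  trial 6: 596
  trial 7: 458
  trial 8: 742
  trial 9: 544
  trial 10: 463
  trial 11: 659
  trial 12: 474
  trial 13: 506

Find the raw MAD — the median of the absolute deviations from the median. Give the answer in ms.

91 ms

Sorted: 458, 463, 474, 506, 544, 596, 651, 659, 702, 728, 735, 742, 1923 → median = 651
|x − 651|: 84, 1272, 51, 77, 0, 55, 193, 91, 107, 188, 8, 177, 145
Sorted deviations: 0, 8, 51, 55, 77, 84, 91, 107, 145, 177, 188, 193, 1272 → MAD = 91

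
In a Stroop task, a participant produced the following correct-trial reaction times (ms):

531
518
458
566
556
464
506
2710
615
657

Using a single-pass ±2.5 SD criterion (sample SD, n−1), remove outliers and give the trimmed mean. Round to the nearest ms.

541 ms

n = 10, ΣRT = 7581, M = 758.100
Σ(x−M)² = 4267690.90; s = √(4267690.90/9) = 688.613
Cutoffs: 758.100 ± 2.5·688.613 → [-963.4, 2479.6]
Outside: 2710 → excluded.
Retained (n=9): Σ = 4871, mean = 4871/9 = 541.222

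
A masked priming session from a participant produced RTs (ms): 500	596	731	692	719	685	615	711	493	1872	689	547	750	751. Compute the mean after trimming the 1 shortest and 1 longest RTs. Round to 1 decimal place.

Sorted: 493, 500, 547, 596, 615, 685, 689, 692, 711, 719, 731, 750, 751, 1872
Drop lowest 1 (493) and highest 1 (1872)
Remaining (n=12): Σ = 7986, mean = 7986/12 = 665.500

665.5 ms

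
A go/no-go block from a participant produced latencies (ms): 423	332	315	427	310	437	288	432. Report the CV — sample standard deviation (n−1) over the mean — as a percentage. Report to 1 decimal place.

n = 8, Σ = 2964, M = 370.5000
Σ(x−M)² = 29182.000; s = √(29182.000/7) = 64.5667
CV = 64.5667 / 370.5000 = 0.17427 = 17.427%

17.4%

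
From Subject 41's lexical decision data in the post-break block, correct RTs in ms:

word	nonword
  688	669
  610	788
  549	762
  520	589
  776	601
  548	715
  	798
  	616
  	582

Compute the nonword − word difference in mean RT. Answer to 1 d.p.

M(word) = 3691/6 = 615.167
M(nonword) = 6120/9 = 680.000
Difference = 680.000 − 615.167 = 64.833 ms

64.8 ms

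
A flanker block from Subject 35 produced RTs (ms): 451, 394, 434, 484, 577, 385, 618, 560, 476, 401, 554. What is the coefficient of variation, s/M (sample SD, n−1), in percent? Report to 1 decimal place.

16.7%

n = 11, Σ = 5334, M = 484.9091
Σ(x−M)² = 65714.909; s = √(65714.909/10) = 81.0647
CV = 81.0647 / 484.9091 = 0.16718 = 16.718%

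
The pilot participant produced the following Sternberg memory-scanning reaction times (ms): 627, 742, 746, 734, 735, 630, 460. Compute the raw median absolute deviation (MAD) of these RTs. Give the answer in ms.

Sorted: 460, 627, 630, 734, 735, 742, 746 → median = 734
|x − 734|: 107, 8, 12, 0, 1, 104, 274
Sorted deviations: 0, 1, 8, 12, 104, 107, 274 → MAD = 12

12 ms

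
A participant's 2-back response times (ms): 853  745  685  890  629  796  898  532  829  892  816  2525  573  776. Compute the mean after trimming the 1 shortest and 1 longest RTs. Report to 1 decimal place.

781.8 ms

Sorted: 532, 573, 629, 685, 745, 776, 796, 816, 829, 853, 890, 892, 898, 2525
Drop lowest 1 (532) and highest 1 (2525)
Remaining (n=12): Σ = 9382, mean = 9382/12 = 781.833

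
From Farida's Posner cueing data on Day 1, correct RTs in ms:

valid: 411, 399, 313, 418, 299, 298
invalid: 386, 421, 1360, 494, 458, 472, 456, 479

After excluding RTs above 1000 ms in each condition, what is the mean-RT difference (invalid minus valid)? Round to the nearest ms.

invalid: exclude 1360
M(valid) = 2138/6 = 356.333
M(invalid) = 3166/7 = 452.286
Difference = 452.286 − 356.333 = 95.952 ms

96 ms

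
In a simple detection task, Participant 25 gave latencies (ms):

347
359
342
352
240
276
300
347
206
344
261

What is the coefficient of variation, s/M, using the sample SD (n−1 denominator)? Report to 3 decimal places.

n = 11, Σ = 3374, M = 306.7273
Σ(x−M)² = 28338.182; s = √(28338.182/10) = 53.2336
CV = 53.2336 / 306.7273 = 0.17355

0.174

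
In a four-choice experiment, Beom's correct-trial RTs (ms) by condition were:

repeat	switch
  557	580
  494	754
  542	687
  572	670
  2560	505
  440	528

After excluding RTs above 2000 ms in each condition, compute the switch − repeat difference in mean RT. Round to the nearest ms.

100 ms

repeat: exclude 2560
M(repeat) = 2605/5 = 521.000
M(switch) = 3724/6 = 620.667
Difference = 620.667 − 521.000 = 99.667 ms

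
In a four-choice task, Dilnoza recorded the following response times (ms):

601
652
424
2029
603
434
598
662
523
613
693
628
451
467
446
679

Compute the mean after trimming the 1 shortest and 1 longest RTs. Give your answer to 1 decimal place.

Sorted: 424, 434, 446, 451, 467, 523, 598, 601, 603, 613, 628, 652, 662, 679, 693, 2029
Drop lowest 1 (424) and highest 1 (2029)
Remaining (n=14): Σ = 8050, mean = 8050/14 = 575.000

575.0 ms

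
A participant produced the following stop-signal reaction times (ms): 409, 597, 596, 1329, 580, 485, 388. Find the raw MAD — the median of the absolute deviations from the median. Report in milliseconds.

95 ms

Sorted: 388, 409, 485, 580, 596, 597, 1329 → median = 580
|x − 580|: 171, 17, 16, 749, 0, 95, 192
Sorted deviations: 0, 16, 17, 95, 171, 192, 749 → MAD = 95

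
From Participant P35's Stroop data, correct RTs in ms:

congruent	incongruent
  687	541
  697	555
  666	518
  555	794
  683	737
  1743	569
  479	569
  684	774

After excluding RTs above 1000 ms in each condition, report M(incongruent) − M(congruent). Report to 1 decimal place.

congruent: exclude 1743
M(congruent) = 4451/7 = 635.857
M(incongruent) = 5057/8 = 632.125
Difference = 632.125 − 635.857 = -3.732 ms

-3.7 ms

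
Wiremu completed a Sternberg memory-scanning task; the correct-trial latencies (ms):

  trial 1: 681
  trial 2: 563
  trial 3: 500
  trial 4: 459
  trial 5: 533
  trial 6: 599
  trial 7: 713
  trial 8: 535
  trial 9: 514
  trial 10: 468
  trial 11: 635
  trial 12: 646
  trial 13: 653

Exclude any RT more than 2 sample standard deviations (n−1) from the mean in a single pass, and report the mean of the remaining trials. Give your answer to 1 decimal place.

n = 13, ΣRT = 7499, M = 576.846
Σ(x−M)² = 83295.69; s = √(83295.69/12) = 83.315
Cutoffs: 576.846 ± 2·83.315 → [410.2, 743.5]
No RTs fall outside the cutoffs; all 13 retained. Mean = 7499/13 = 576.846

576.8 ms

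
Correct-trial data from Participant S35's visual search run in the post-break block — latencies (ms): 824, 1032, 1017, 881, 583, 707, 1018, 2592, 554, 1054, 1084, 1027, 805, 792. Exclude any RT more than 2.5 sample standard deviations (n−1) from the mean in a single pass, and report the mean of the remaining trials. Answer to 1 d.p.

875.2 ms

n = 14, ΣRT = 13970, M = 997.857
Σ(x−M)² = 3131817.71; s = √(3131817.71/13) = 490.825
Cutoffs: 997.857 ± 2.5·490.825 → [-229.2, 2224.9]
Outside: 2592 → excluded.
Retained (n=13): Σ = 11378, mean = 11378/13 = 875.231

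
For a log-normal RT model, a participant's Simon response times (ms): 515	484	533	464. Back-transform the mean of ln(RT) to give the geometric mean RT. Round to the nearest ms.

ln(RT): 6.2442, 6.1821, 6.2785, 6.1399
Mean ln(RT) = 24.8447/4 = 6.21116
Geometric mean = exp(6.21116) = 498.28 ms

498 ms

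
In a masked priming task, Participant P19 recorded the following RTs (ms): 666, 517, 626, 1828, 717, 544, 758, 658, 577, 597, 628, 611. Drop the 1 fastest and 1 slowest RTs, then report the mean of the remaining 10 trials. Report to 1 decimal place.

Sorted: 517, 544, 577, 597, 611, 626, 628, 658, 666, 717, 758, 1828
Drop lowest 1 (517) and highest 1 (1828)
Remaining (n=10): Σ = 6382, mean = 6382/10 = 638.200

638.2 ms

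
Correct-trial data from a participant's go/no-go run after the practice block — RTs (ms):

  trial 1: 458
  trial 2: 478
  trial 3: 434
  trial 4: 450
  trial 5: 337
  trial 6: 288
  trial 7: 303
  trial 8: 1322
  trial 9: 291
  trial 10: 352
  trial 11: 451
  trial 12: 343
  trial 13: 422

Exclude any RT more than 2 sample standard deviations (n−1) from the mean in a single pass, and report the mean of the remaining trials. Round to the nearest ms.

384 ms

n = 13, ΣRT = 5929, M = 456.077
Σ(x−M)² = 868748.92; s = √(868748.92/12) = 269.065
Cutoffs: 456.077 ± 2·269.065 → [-82.1, 994.2]
Outside: 1322 → excluded.
Retained (n=12): Σ = 4607, mean = 4607/12 = 383.917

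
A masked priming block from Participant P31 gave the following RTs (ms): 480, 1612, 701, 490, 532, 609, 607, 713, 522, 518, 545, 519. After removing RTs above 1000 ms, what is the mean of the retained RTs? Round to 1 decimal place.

566.9 ms

Excluded: 1612
Retained (n=11): Σ = 6236
Mean = 6236/11 = 566.9091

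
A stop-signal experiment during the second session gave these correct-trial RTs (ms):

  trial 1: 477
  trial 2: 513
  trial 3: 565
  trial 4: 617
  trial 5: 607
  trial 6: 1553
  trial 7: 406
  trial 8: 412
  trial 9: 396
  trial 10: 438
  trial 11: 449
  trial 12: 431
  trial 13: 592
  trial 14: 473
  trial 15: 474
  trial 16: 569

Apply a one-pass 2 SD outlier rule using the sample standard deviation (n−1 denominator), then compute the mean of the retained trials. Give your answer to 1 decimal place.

n = 16, ΣRT = 8972, M = 560.750
Σ(x−M)² = 1133053.00; s = √(1133053.00/15) = 274.840
Cutoffs: 560.750 ± 2·274.840 → [11.1, 1110.4]
Outside: 1553 → excluded.
Retained (n=15): Σ = 7419, mean = 7419/15 = 494.600

494.6 ms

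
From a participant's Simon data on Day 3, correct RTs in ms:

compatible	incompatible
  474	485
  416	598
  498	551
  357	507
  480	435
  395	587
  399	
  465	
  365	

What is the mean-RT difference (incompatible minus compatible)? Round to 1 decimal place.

99.5 ms

M(compatible) = 3849/9 = 427.667
M(incompatible) = 3163/6 = 527.167
Difference = 527.167 − 427.667 = 99.500 ms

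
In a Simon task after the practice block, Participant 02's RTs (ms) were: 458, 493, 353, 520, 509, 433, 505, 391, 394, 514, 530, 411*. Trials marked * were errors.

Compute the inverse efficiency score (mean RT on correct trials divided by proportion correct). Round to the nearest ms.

506 ms

Correct trials (n=11): 458, 493, 353, 520, 509, 433, 505, 391, 394, 514, 530
Mean correct RT = 5100/11 = 463.6364 ms
Proportion correct = 11/12
IES = 463.6364 / (11/12) = 505.785 ms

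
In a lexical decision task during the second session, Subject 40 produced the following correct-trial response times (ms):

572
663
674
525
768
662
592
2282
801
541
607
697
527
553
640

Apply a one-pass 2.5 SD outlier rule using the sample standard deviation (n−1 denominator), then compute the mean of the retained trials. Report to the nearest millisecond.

n = 15, ΣRT = 11104, M = 740.267
Σ(x−M)² = 2644466.93; s = √(2644466.93/14) = 434.615
Cutoffs: 740.267 ± 2.5·434.615 → [-346.3, 1826.8]
Outside: 2282 → excluded.
Retained (n=14): Σ = 8822, mean = 8822/14 = 630.143

630 ms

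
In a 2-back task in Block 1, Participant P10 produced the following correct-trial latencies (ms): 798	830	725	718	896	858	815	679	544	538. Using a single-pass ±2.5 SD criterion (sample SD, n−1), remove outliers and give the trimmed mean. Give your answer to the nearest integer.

n = 10, ΣRT = 7401, M = 740.100
Σ(x−M)² = 138998.90; s = √(138998.90/9) = 124.275
Cutoffs: 740.100 ± 2.5·124.275 → [429.4, 1050.8]
No RTs fall outside the cutoffs; all 10 retained. Mean = 7401/10 = 740.100

740 ms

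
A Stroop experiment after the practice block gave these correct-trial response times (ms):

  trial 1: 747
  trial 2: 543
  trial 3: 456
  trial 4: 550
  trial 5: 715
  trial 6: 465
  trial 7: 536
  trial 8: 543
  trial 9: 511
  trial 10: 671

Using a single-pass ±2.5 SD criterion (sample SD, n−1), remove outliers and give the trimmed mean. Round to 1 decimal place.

n = 10, ΣRT = 5737, M = 573.700
Σ(x−M)² = 92934.10; s = √(92934.10/9) = 101.617
Cutoffs: 573.700 ± 2.5·101.617 → [319.7, 827.7]
No RTs fall outside the cutoffs; all 10 retained. Mean = 5737/10 = 573.700

573.7 ms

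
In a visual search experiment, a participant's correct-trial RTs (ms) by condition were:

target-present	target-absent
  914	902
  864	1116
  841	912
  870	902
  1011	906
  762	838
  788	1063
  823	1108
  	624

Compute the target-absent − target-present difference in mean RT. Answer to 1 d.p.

71.0 ms

M(target-present) = 6873/8 = 859.125
M(target-absent) = 8371/9 = 930.111
Difference = 930.111 − 859.125 = 70.986 ms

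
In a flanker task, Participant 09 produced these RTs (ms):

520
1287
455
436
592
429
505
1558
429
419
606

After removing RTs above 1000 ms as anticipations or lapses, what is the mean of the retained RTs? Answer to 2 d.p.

Excluded: 1287, 1558
Retained (n=9): Σ = 4391
Mean = 4391/9 = 487.8889

487.89 ms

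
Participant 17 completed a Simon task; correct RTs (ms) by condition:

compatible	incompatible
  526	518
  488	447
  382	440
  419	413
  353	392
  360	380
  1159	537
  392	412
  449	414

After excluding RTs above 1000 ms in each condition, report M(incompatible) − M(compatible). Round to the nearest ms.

compatible: exclude 1159
M(compatible) = 3369/8 = 421.125
M(incompatible) = 3953/9 = 439.222
Difference = 439.222 − 421.125 = 18.097 ms

18 ms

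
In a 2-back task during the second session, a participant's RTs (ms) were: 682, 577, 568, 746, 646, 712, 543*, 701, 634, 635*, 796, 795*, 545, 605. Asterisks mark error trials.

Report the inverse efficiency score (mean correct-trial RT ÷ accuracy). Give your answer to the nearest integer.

Correct trials (n=11): 682, 577, 568, 746, 646, 712, 701, 634, 796, 545, 605
Mean correct RT = 7212/11 = 655.6364 ms
Proportion correct = 11/14
IES = 655.6364 / (11/14) = 834.446 ms

834 ms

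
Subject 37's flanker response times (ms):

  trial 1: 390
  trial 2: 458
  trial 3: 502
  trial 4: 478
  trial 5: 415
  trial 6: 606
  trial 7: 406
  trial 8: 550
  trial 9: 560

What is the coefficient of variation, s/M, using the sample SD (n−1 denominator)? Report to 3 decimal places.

n = 9, Σ = 4365, M = 485.0000
Σ(x−M)² = 45724.000; s = √(45724.000/8) = 75.6009
CV = 75.6009 / 485.0000 = 0.15588

0.156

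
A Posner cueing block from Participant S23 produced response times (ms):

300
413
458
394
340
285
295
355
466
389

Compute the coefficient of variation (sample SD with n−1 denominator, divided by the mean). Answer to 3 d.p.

0.177

n = 10, Σ = 3695, M = 369.5000
Σ(x−M)² = 38618.500; s = √(38618.500/9) = 65.5053
CV = 65.5053 / 369.5000 = 0.17728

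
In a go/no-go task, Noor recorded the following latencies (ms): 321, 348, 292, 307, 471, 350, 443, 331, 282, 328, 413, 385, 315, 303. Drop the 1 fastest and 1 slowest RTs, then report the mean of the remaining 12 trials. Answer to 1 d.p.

Sorted: 282, 292, 303, 307, 315, 321, 328, 331, 348, 350, 385, 413, 443, 471
Drop lowest 1 (282) and highest 1 (471)
Remaining (n=12): Σ = 4136, mean = 4136/12 = 344.667

344.7 ms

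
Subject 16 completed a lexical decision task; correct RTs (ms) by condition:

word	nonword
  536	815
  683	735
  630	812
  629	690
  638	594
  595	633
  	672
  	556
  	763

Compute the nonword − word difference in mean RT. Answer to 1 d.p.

78.2 ms

M(word) = 3711/6 = 618.500
M(nonword) = 6270/9 = 696.667
Difference = 696.667 − 618.500 = 78.167 ms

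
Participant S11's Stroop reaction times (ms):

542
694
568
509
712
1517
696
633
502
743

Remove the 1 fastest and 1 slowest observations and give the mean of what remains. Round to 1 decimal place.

637.1 ms

Sorted: 502, 509, 542, 568, 633, 694, 696, 712, 743, 1517
Drop lowest 1 (502) and highest 1 (1517)
Remaining (n=8): Σ = 5097, mean = 5097/8 = 637.125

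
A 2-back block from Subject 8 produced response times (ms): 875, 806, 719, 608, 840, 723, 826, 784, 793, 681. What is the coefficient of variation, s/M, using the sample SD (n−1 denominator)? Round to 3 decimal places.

n = 10, Σ = 7655, M = 765.5000
Σ(x−M)² = 59854.500; s = √(59854.500/9) = 81.5506
CV = 81.5506 / 765.5000 = 0.10653

0.107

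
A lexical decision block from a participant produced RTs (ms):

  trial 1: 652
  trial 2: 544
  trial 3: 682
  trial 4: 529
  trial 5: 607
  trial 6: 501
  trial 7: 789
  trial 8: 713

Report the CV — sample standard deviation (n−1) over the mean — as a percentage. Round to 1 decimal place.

16.0%

n = 8, Σ = 5017, M = 627.1250
Σ(x−M)² = 70058.875; s = √(70058.875/7) = 100.0420
CV = 100.0420 / 627.1250 = 0.15952 = 15.952%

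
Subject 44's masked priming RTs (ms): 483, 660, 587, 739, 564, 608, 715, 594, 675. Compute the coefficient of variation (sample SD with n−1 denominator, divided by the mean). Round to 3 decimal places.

n = 9, Σ = 5625, M = 625.0000
Σ(x−M)² = 51400.000; s = √(51400.000/8) = 80.1561
CV = 80.1561 / 625.0000 = 0.12825

0.128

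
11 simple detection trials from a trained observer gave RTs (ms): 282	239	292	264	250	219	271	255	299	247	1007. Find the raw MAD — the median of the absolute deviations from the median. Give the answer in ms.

18 ms

Sorted: 219, 239, 247, 250, 255, 264, 271, 282, 292, 299, 1007 → median = 264
|x − 264|: 18, 25, 28, 0, 14, 45, 7, 9, 35, 17, 743
Sorted deviations: 0, 7, 9, 14, 17, 18, 25, 28, 35, 45, 743 → MAD = 18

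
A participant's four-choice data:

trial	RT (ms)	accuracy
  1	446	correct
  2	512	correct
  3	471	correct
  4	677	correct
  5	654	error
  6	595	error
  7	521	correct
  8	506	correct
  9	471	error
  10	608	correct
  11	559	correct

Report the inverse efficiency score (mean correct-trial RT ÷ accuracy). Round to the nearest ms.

739 ms

Correct trials (n=8): 446, 512, 471, 677, 521, 506, 608, 559
Mean correct RT = 4300/8 = 537.5000 ms
Proportion correct = 8/11
IES = 537.5000 / (8/11) = 739.062 ms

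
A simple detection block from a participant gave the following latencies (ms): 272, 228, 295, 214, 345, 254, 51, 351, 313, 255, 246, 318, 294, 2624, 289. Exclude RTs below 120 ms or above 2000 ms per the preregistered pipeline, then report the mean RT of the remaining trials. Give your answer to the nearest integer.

Excluded: 51, 2624
Retained (n=13): Σ = 3674
Mean = 3674/13 = 282.6154

283 ms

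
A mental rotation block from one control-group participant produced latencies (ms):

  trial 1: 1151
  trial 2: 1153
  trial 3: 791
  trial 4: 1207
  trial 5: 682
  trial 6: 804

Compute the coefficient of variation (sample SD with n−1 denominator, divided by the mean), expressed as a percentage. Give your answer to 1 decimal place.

23.9%

n = 6, Σ = 5788, M = 964.6667
Σ(x−M)² = 264789.333; s = √(264789.333/5) = 230.1258
CV = 230.1258 / 964.6667 = 0.23855 = 23.855%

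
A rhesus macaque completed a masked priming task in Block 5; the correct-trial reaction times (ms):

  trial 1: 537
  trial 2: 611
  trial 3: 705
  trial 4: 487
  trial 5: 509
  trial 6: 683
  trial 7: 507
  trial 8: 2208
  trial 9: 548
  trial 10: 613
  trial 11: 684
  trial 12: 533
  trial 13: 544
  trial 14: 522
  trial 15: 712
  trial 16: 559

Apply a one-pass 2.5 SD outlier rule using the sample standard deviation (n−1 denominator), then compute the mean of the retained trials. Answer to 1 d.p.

583.6 ms

n = 16, ΣRT = 10962, M = 685.125
Σ(x−M)² = 2559289.75; s = √(2559289.75/15) = 413.061
Cutoffs: 685.125 ± 2.5·413.061 → [-347.5, 1717.8]
Outside: 2208 → excluded.
Retained (n=15): Σ = 8754, mean = 8754/15 = 583.600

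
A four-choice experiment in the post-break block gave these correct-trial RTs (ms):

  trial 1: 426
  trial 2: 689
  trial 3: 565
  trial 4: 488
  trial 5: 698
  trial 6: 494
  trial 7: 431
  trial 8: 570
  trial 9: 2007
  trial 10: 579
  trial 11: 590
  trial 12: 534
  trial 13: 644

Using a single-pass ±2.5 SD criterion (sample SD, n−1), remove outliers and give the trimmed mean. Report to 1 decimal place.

559.0 ms

n = 13, ΣRT = 8715, M = 670.385
Σ(x−M)² = 2024347.08; s = √(2024347.08/12) = 410.726
Cutoffs: 670.385 ± 2.5·410.726 → [-356.4, 1697.2]
Outside: 2007 → excluded.
Retained (n=12): Σ = 6708, mean = 6708/12 = 559.000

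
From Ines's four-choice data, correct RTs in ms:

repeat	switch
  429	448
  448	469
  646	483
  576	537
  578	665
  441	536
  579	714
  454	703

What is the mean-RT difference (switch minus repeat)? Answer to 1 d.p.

M(repeat) = 4151/8 = 518.875
M(switch) = 4555/8 = 569.375
Difference = 569.375 − 518.875 = 50.500 ms

50.5 ms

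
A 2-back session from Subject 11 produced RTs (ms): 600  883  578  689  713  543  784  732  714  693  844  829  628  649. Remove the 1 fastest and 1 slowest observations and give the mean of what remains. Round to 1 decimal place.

Sorted: 543, 578, 600, 628, 649, 689, 693, 713, 714, 732, 784, 829, 844, 883
Drop lowest 1 (543) and highest 1 (883)
Remaining (n=12): Σ = 8453, mean = 8453/12 = 704.417

704.4 ms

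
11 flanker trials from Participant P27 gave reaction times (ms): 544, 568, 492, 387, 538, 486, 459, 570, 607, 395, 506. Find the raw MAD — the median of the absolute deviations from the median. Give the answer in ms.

47 ms

Sorted: 387, 395, 459, 486, 492, 506, 538, 544, 568, 570, 607 → median = 506
|x − 506|: 38, 62, 14, 119, 32, 20, 47, 64, 101, 111, 0
Sorted deviations: 0, 14, 20, 32, 38, 47, 62, 64, 101, 111, 119 → MAD = 47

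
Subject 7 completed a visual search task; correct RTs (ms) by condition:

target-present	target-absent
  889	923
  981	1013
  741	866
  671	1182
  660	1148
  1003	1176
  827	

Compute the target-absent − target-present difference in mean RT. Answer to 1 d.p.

M(target-present) = 5772/7 = 824.571
M(target-absent) = 6308/6 = 1051.333
Difference = 1051.333 − 824.571 = 226.762 ms

226.8 ms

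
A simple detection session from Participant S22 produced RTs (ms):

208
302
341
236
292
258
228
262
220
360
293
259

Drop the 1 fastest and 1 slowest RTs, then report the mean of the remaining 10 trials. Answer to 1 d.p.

269.1 ms

Sorted: 208, 220, 228, 236, 258, 259, 262, 292, 293, 302, 341, 360
Drop lowest 1 (208) and highest 1 (360)
Remaining (n=10): Σ = 2691, mean = 2691/10 = 269.100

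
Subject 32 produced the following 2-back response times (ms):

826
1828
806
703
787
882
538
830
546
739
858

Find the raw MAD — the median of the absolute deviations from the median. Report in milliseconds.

67 ms

Sorted: 538, 546, 703, 739, 787, 806, 826, 830, 858, 882, 1828 → median = 806
|x − 806|: 20, 1022, 0, 103, 19, 76, 268, 24, 260, 67, 52
Sorted deviations: 0, 19, 20, 24, 52, 67, 76, 103, 260, 268, 1022 → MAD = 67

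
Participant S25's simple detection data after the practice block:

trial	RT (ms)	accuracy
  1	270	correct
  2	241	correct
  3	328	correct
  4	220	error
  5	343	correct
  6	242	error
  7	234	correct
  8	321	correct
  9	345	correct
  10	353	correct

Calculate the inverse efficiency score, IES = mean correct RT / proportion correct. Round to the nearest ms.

380 ms

Correct trials (n=8): 270, 241, 328, 343, 234, 321, 345, 353
Mean correct RT = 2435/8 = 304.3750 ms
Proportion correct = 8/10
IES = 304.3750 / (8/10) = 380.469 ms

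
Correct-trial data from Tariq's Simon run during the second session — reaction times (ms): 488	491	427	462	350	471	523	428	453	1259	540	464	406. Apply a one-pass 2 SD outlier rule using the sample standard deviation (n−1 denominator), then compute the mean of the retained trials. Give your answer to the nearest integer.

459 ms

n = 13, ΣRT = 6762, M = 520.154
Σ(x−M)² = 620793.69; s = √(620793.69/12) = 227.448
Cutoffs: 520.154 ± 2·227.448 → [65.3, 975.1]
Outside: 1259 → excluded.
Retained (n=12): Σ = 5503, mean = 5503/12 = 458.583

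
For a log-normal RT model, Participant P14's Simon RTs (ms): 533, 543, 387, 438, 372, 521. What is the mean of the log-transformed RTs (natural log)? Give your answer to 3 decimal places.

ln(RT): 6.2785, 6.2971, 5.9584, 6.0822, 5.9189, 6.2558
Σ ln(RT) = 36.7909
Mean = 36.7909/6 = 6.13182

6.132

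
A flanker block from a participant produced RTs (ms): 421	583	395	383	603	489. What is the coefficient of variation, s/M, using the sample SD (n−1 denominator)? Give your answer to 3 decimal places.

n = 6, Σ = 2874, M = 479.0000
Σ(x−M)² = 45928.000; s = √(45928.000/5) = 95.8415
CV = 95.8415 / 479.0000 = 0.20009

0.200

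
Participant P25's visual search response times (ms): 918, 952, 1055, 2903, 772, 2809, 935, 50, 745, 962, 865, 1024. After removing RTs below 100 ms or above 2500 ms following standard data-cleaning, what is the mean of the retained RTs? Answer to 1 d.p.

Excluded: 50, 2809, 2903
Retained (n=9): Σ = 8228
Mean = 8228/9 = 914.2222

914.2 ms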